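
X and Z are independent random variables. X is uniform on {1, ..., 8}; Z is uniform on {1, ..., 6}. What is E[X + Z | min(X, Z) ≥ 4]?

11

P(min(X, Z) ≥ 4) = 5/16.
Summing (X+Z)·P(x,y) over outcomes with min(X, Z) ≥ 4 gives 55/16.
E[X + Z | min(X, Z) ≥ 4] = (55/16) / (5/16) = 11.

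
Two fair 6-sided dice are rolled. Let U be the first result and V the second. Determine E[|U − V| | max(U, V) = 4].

Outcomes with max(U, V) = 4: (1,4), (2,4), (3,4), (4,1), (4,2), (4,3), (4,4), each with probability 1/36.
E[|U − V| | max(U, V) = 4] = (3 + 2 + 1 + 3 + 2 + 1 + 0) / 7 = 12/7.

12/7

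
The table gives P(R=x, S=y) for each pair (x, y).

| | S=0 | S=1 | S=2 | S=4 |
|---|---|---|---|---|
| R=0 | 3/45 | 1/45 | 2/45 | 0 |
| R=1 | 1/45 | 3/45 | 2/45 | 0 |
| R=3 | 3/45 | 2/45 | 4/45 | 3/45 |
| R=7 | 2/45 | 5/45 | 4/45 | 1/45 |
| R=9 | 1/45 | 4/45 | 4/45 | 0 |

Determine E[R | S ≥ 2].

P(S ≥ 2) = 4/9.
Summing R·P(R=x,S=y) over the conditioning event gives 94/45.
E[R | S ≥ 2] = (94/45) / (4/9) = 47/10.

47/10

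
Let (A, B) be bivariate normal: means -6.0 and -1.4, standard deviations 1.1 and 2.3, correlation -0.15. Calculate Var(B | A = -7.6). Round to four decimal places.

Var(B | A=x) = (1 − ρ²)·σ_B².
Var(B | A=-7.6) = (2.3)²·(1 − (-0.15)²) = 5.29·0.9775 = 5.1710.

5.1710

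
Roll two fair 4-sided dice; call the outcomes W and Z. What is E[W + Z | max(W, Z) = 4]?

Outcomes with max(W, Z) = 4: (1,4), (2,4), (3,4), (4,1), (4,2), (4,3), (4,4), each with probability 1/16.
E[W + Z | max(W, Z) = 4] = (5 + 6 + 7 + 5 + 6 + 7 + 8) / 7 = 44/7.

44/7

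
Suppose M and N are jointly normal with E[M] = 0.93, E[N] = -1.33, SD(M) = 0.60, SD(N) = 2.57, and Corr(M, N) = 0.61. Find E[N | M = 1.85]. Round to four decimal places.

1.0738

For a bivariate normal, E[N | M=x] = μ_N + ρ·(σ_N/σ_M)·(x − μ_M).
E[N | M=1.85] = -1.33 + (0.61)·(2.57/0.60)·(1.85 − (0.93)) = -1.33 + (2.6128)·(0.92) = 1.0738.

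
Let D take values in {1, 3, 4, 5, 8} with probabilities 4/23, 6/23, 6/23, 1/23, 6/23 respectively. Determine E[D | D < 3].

1

P(D < 3) = 4/23.
Σ over the event: 1·4/23 = 4/23.
E[D | D < 3] = (4/23) / (4/23) = 1.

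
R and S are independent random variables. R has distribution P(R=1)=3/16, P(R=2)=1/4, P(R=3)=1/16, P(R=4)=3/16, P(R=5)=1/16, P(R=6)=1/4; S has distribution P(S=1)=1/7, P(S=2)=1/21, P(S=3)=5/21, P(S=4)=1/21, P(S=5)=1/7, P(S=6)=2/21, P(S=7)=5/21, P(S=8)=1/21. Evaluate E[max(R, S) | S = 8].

8

P(S = 8) = 1/21.
Summing max(R,S)·P(x,y) over outcomes with S = 8 gives 8/21.
E[max(R, S) | S = 8] = (8/21) / (1/21) = 8.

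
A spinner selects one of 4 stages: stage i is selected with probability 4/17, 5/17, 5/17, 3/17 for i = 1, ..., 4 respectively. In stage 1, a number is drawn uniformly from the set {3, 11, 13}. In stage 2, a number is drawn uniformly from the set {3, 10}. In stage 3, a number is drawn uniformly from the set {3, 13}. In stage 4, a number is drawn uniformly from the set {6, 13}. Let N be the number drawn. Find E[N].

137/17

E[N | stage 1] = (3+11+13)/3 = 9.
E[N | stage 2] = (3+10)/2 = 13/2.
E[N | stage 3] = (3+13)/2 = 8.
E[N | stage 4] = (6+13)/2 = 19/2.
E[N] = (4/17)·(9) + (5/17)·(13/2) + (5/17)·(8) + (3/17)·(19/2) = 137/17.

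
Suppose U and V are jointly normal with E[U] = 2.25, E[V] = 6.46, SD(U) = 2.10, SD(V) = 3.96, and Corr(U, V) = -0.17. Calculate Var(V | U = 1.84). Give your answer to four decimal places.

The conditional variance in a bivariate normal is σ_V²(1 − ρ²), independent of x.
Var(V | U=1.84) = (3.96)²·(1 − (-0.17)²) = 15.6816·0.9711 = 15.2284.

15.2284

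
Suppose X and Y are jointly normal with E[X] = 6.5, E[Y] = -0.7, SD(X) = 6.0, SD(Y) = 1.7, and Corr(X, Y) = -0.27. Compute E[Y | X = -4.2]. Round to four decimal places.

E[Y | X=x] = μ_Y + ρ(σ_Y/σ_X)(x − μ_X) for jointly normal variables.
E[Y | X=-4.2] = -0.7 + (-0.27)·(1.7/6.0)·(-4.2 − (6.5)) = -0.7 + (-0.0765)·(-10.7) = 0.1186.

0.1186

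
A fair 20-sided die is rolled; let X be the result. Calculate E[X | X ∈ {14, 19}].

P(X ∈ {14, 19}) = 1/10.
Σ over the event: 14·1/20 + 19·1/20 = 33/20.
E[X | X ∈ {14, 19}] = (33/20) / (1/10) = 33/2.

33/2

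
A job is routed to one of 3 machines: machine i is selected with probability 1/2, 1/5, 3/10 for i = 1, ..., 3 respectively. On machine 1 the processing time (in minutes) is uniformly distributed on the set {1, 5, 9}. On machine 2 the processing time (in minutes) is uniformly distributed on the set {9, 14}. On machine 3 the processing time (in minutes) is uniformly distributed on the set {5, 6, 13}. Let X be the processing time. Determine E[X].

E[X | machine 1] = (1+5+9)/3 = 5.
E[X | machine 2] = (9+14)/2 = 23/2.
E[X | machine 3] = (5+6+13)/3 = 8.
E[X] = (1/2)·(5) + (1/5)·(23/2) + (3/10)·(8) = 36/5.

36/5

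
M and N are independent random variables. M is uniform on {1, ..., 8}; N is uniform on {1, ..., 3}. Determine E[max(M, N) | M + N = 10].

P(M + N = 10) = 1/12.
Summing max(M,N)·P(x,y) over outcomes with M + N = 10 gives 5/8.
E[max(M, N) | M + N = 10] = (5/8) / (1/12) = 15/2.

15/2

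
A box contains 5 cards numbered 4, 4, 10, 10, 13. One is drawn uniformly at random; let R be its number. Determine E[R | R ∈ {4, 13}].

P(R ∈ {4, 13}) = 3/5.
Σ over the event: 4·2/5 + 13·1/5 = 21/5.
E[R | R ∈ {4, 13}] = (21/5) / (3/5) = 7.

7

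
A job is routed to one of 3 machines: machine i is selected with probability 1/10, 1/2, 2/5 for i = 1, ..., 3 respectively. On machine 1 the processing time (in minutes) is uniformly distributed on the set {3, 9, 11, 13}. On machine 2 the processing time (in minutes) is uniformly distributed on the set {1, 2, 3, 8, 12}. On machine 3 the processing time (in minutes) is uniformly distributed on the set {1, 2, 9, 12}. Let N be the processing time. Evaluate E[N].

59/10

E[N | machine 1] = (3+9+11+13)/4 = 9.
E[N | machine 2] = (1+2+3+8+12)/5 = 26/5.
E[N | machine 3] = (1+2+9+12)/4 = 6.
By the law of total expectation,
E[N] = (1/10)·(9) + (1/2)·(26/5) + (2/5)·(6) = 59/10.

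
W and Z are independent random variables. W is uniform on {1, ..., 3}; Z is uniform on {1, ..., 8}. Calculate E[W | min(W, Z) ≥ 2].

5/2

P(min(W, Z) ≥ 2) = 7/12.
Summing W·P(x,y) over outcomes with min(W, Z) ≥ 2 gives 35/24.
E[W | min(W, Z) ≥ 2] = (35/24) / (7/12) = 5/2.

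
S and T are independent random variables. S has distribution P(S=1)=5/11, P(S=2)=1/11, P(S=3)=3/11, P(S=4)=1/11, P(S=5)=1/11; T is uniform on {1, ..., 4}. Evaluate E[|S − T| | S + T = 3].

P(S + T = 3) = 3/22.
Summing |S−T|·P(x,y) over outcomes with S + T = 3 gives 3/22.
E[|S − T| | S + T = 3] = (3/22) / (3/22) = 1.

1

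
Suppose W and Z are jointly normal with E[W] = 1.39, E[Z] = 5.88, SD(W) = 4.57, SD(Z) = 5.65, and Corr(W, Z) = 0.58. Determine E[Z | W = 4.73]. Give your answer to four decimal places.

8.2750

E[Z | W=x] = μ_Z + ρ(σ_Z/σ_W)(x − μ_W) for jointly normal variables.
E[Z | W=4.73] = 5.88 + (0.58)·(5.65/4.57)·(4.73 − (1.39)) = 5.88 + (0.71707)·(3.34) = 8.2750.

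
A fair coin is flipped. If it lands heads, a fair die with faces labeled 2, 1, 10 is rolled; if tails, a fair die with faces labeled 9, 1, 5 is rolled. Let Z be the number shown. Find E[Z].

E[Z | heads] = (2+1+10)/3 = 13/3.
E[Z | tails] = (9+1+5)/3 = 5.
E[Z] = (1/2)·(13/3) + (1/2)·(5) = 14/3.

14/3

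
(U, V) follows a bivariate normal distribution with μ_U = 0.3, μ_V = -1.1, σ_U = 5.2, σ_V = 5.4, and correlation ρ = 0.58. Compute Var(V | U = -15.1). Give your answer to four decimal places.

19.3506

The conditional variance in a bivariate normal is σ_V²(1 − ρ²), independent of x.
Var(V | U=-15.1) = (5.4)²·(1 − (0.58)²) = 29.16·0.6636 = 19.3506.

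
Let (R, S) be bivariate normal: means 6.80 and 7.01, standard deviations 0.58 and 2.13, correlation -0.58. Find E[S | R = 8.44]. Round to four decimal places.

3.5168

E[S | R=x] = μ_S + ρ(σ_S/σ_R)(x − μ_R) for jointly normal variables.
E[S | R=8.44] = 7.01 + (-0.58)·(2.13/0.58)·(8.44 − (6.80)) = 7.01 + (-2.13)·(1.64) = 3.5168.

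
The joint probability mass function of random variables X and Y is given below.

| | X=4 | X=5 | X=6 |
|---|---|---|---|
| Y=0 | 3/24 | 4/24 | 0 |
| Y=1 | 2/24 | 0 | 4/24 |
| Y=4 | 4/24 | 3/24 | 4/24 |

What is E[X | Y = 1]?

16/3

P(Y = 1) = 1/4.
Σ X·P over the event = 4·(2/24) + 6·(4/24) = 4/3.
E[X | Y = 1] = (4/3) / (1/4) = 16/3.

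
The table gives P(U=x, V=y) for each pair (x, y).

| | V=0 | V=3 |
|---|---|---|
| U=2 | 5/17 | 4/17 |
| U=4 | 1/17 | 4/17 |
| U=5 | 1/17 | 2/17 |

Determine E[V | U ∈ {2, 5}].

P(U ∈ {2, 5}) = 12/17.
Σ V·P over the event = 0·(5/17) + 3·(4/17) + 0·(1/17) + 3·(2/17) = 18/17.
E[V | U ∈ {2, 5}] = (18/17) / (12/17) = 3/2.

3/2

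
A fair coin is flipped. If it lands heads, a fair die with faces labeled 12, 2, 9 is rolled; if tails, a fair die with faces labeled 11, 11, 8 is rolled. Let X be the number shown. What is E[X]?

E[X | heads] = (12+2+9)/3 = 23/3.
E[X | tails] = (11+11+8)/3 = 10.
By the law of total expectation,
E[X] = (1/2)·(23/3) + (1/2)·(10) = 53/6.

53/6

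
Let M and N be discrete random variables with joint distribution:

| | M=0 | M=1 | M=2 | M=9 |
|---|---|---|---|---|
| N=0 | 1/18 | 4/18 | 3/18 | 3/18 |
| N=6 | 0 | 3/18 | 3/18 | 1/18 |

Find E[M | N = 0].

37/11

P(N = 0) = 11/18.
Σ M·P over the event = 0·(1/18) + 1·(4/18) + 2·(3/18) + 9·(3/18) = 37/18.
E[M | N = 0] = (37/18) / (11/18) = 37/11.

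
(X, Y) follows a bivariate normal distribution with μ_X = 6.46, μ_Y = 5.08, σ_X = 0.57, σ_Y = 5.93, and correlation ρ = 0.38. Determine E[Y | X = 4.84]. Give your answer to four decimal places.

E[Y | X=x] = μ_Y + ρ(σ_Y/σ_X)(x − μ_X) for jointly normal variables.
E[Y | X=4.84] = 5.08 + (0.38)·(5.93/0.57)·(4.84 − (6.46)) = 5.08 + (3.95333)·(-1.62) = -1.3244.

-1.3244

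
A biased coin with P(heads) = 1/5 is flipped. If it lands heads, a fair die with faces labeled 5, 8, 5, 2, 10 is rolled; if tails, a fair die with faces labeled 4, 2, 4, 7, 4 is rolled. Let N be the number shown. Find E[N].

E[N | heads] = (5+8+5+2+10)/5 = 6.
E[N | tails] = (4+2+4+7+4)/5 = 21/5.
E[N] = (1/5)·(6) + (4/5)·(21/5) = 114/25.

114/25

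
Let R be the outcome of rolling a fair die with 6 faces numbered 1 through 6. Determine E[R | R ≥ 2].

4

Given R ≥ 2, R is equally likely to be any of {2, 3, 4, 5, 6}.
E[R | R ≥ 2] = (2 + 3 + 4 + 5 + 6) / 5 = 4.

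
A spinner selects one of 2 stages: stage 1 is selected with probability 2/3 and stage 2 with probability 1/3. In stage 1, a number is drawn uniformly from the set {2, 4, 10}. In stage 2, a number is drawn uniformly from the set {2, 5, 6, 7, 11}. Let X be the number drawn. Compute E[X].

253/45

E[X | stage 1] = (2+4+10)/3 = 16/3.
E[X | stage 2] = (2+5+6+7+11)/5 = 31/5.
By the law of total expectation,
E[X] = (2/3)·(16/3) + (1/3)·(31/5) = 253/45.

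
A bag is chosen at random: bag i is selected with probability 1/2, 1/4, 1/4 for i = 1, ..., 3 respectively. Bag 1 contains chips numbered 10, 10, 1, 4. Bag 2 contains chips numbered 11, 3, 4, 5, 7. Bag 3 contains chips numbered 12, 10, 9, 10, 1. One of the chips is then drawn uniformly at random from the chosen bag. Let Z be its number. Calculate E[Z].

269/40

E[Z | bag 1] = (10+10+1+4)/4 = 25/4.
E[Z | bag 2] = (11+3+4+5+7)/5 = 6.
E[Z | bag 3] = (12+10+9+10+1)/5 = 42/5.
By the law of total expectation,
E[Z] = (1/2)·(25/4) + (1/4)·(6) + (1/4)·(42/5) = 269/40.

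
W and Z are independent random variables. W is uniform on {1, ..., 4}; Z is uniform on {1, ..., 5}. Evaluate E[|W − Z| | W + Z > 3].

28/17

P(W + Z > 3) = 17/20.
Summing |W−Z|·P(x,y) over outcomes with W + Z > 3 gives 7/5.
E[|W − Z| | W + Z > 3] = (7/5) / (17/20) = 28/17.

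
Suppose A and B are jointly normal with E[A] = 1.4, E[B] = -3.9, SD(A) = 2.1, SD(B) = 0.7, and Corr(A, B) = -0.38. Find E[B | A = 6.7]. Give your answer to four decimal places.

-4.5713

The regression of B on A has slope ρ·σ_B/σ_A and passes through (μ_A, μ_B).
E[B | A=6.7] = -3.9 + (-0.38)·(0.7/2.1)·(6.7 − (1.4)) = -3.9 + (-0.126667)·(5.3) = -4.5713.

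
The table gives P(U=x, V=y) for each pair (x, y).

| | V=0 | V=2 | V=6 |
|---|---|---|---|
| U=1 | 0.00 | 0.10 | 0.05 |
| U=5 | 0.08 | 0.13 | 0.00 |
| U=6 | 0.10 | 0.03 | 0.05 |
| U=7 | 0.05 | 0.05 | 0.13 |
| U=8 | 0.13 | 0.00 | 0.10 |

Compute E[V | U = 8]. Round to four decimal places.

P(U = 8) = 0.23.
Σ V·P over the event = 0·(0.13) + 6·(0.10) = 0.60.
E[V | U = 8] = (0.60) / (0.23) = 2.6087.

2.6087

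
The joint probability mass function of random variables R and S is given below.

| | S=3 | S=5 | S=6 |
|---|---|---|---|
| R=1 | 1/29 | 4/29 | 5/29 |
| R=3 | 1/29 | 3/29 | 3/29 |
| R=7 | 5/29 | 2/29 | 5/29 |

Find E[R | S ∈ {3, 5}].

P(S ∈ {3, 5}) = 16/29.
Σ R·P over the event = 1·(1/29) + 1·(4/29) + 3·(1/29) + 3·(3/29) + 7·(5/29) + 7·(2/29) = 66/29.
E[R | S ∈ {3, 5}] = (66/29) / (16/29) = 33/8.

33/8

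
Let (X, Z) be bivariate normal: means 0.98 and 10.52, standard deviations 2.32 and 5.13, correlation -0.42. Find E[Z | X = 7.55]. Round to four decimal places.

4.4184

The regression of Z on X has slope ρ·σ_Z/σ_X and passes through (μ_X, μ_Z).
E[Z | X=7.55] = 10.52 + (-0.42)·(5.13/2.32)·(7.55 − (0.98)) = 10.52 + (-0.92871)·(6.57) = 4.4184.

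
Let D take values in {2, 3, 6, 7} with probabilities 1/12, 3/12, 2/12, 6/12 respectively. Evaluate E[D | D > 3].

P(D > 3) = 2/3.
Σ over the event: 6·1/6 + 7·1/2 = 9/2.
E[D | D > 3] = (9/2) / (2/3) = 27/4.

27/4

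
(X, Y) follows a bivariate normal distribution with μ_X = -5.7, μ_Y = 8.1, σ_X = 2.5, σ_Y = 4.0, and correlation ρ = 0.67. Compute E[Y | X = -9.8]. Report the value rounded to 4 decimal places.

3.7048

The regression of Y on X has slope ρ·σ_Y/σ_X and passes through (μ_X, μ_Y).
E[Y | X=-9.8] = 8.1 + (0.67)·(4.0/2.5)·(-9.8 − (-5.7)) = 8.1 + (1.072)·(-4.1) = 3.7048.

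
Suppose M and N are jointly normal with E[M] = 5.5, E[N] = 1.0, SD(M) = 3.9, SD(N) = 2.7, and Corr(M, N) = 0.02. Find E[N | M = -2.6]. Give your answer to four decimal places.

0.8878

E[N | M=x] = μ_N + ρ(σ_N/σ_M)(x − μ_M) for jointly normal variables.
E[N | M=-2.6] = 1.0 + (0.02)·(2.7/3.9)·(-2.6 − (5.5)) = 1.0 + (0.013846)·(-8.1) = 0.8878.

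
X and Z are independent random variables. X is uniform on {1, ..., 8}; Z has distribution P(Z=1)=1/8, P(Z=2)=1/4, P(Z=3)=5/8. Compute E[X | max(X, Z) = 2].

8/5

P(max(X, Z) = 2) = 5/64.
Summing X·P(x,y) over outcomes with max(X, Z) = 2 gives 1/8.
E[X | max(X, Z) = 2] = (1/8) / (5/64) = 8/5.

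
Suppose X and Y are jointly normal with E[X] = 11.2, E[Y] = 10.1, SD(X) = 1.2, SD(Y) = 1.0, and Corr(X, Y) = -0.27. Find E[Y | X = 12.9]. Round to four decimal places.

For a bivariate normal, E[Y | X=x] = μ_Y + ρ·(σ_Y/σ_X)·(x − μ_X).
E[Y | X=12.9] = 10.1 + (-0.27)·(1.0/1.2)·(12.9 − (11.2)) = 10.1 + (-0.225)·(1.7) = 9.7175.

9.7175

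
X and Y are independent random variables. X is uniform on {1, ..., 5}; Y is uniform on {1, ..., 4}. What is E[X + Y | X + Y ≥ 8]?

25/3

Outcomes with X + Y ≥ 8: (4,4), (5,3), (5,4), each with probability 1/20.
E[X + Y | X + Y ≥ 8] = (8 + 8 + 9) / 3 = 25/3.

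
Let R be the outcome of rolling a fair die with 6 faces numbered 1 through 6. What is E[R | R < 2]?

Given R < 2, R is equally likely to be any of {1}.
E[R | R < 2] = (1) / 1 = 1.

1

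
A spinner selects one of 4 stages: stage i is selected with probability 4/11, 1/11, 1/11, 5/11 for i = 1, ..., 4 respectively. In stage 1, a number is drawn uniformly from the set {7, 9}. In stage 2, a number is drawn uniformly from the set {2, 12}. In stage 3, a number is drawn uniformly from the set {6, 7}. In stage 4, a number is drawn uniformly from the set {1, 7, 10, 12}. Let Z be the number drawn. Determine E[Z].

83/11

E[Z | stage 1] = (7+9)/2 = 8.
E[Z | stage 2] = (2+12)/2 = 7.
E[Z | stage 3] = (6+7)/2 = 13/2.
E[Z | stage 4] = (1+7+10+12)/4 = 15/2.
E[Z] = (4/11)·(8) + (1/11)·(7) + (1/11)·(13/2) + (5/11)·(15/2) = 83/11.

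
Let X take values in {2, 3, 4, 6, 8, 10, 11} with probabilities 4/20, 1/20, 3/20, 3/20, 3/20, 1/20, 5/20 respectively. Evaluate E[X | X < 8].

41/11

P(X < 8) = 11/20.
Σ over the event: 2·1/5 + 3·1/20 + 4·3/20 + 6·3/20 = 41/20.
E[X | X < 8] = (41/20) / (11/20) = 41/11.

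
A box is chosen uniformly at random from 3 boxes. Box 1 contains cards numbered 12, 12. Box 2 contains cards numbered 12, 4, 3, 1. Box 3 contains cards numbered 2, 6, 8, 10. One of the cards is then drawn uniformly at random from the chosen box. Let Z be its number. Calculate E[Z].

47/6

E[Z | box 1] = (12+12)/2 = 12.
E[Z | box 2] = (12+4+3+1)/4 = 5.
E[Z | box 3] = (2+6+8+10)/4 = 13/2.
E[Z] = (1/3)·(12) + (1/3)·(5) + (1/3)·(13/2) = 47/6.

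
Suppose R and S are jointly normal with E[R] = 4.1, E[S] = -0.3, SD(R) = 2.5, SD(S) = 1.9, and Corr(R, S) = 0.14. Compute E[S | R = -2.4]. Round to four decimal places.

The regression of S on R has slope ρ·σ_S/σ_R and passes through (μ_R, μ_S).
E[S | R=-2.4] = -0.3 + (0.14)·(1.9/2.5)·(-2.4 − (4.1)) = -0.3 + (0.1064)·(-6.5) = -0.9916.

-0.9916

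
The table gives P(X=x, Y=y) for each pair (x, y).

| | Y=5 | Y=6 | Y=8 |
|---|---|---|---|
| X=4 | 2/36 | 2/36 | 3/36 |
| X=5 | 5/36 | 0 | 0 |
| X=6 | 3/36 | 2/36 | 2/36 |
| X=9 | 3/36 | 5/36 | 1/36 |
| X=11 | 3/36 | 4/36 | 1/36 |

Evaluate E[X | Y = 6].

P(Y = 6) = 13/36.
Σ X·P over the event = 4·(2/36) + 6·(2/36) + 9·(5/36) + 11·(4/36) = 109/36.
E[X | Y = 6] = (109/36) / (13/36) = 109/13.

109/13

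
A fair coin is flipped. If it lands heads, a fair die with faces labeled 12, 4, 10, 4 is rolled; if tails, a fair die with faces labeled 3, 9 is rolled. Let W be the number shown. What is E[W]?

27/4

E[W | heads] = (12+4+10+4)/4 = 15/2.
E[W | tails] = (3+9)/2 = 6.
By the law of total expectation,
E[W] = (1/2)·(15/2) + (1/2)·(6) = 27/4.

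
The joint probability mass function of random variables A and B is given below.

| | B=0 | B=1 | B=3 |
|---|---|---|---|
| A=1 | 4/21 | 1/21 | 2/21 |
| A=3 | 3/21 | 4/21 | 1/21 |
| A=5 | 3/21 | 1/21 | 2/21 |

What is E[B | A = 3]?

P(A = 3) = 8/21.
Σ B·P over the event = 0·(3/21) + 1·(4/21) + 3·(1/21) = 1/3.
E[B | A = 3] = (1/3) / (8/21) = 7/8.

7/8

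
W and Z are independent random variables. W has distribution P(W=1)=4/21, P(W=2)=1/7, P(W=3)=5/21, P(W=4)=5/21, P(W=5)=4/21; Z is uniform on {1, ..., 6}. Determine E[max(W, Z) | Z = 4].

88/21

P(Z = 4) = 1/6.
Summing max(W,Z)·P(x,y) over outcomes with Z = 4 gives 44/63.
E[max(W, Z) | Z = 4] = (44/63) / (1/6) = 88/21.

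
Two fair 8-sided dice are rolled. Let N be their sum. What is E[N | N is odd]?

P(N is odd) = 1/2.
Σ over the event: 3·1/32 + 5·1/16 + 7·3/32 + 9·1/8 + 11·3/32 + 13·1/16 + 15·1/32 = 9/2.
E[N | N is odd] = (9/2) / (1/2) = 9.

9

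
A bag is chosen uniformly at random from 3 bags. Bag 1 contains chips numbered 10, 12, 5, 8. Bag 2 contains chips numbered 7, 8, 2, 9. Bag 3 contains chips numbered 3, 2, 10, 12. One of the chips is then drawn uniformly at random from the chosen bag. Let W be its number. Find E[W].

E[W | bag 1] = (10+12+5+8)/4 = 35/4.
E[W | bag 2] = (7+8+2+9)/4 = 13/2.
E[W | bag 3] = (3+2+10+12)/4 = 27/4.
By the law of total expectation,
E[W] = (1/3)·(35/4) + (1/3)·(13/2) + (1/3)·(27/4) = 22/3.

22/3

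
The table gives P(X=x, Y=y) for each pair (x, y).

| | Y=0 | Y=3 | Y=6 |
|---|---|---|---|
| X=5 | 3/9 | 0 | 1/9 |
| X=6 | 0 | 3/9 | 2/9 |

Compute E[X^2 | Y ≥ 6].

97/3

P(Y ≥ 6) = 1/3.
Σ X^2·P over the event = 25·(1/9) + 36·(2/9) = 97/9.
E[X^2 | Y ≥ 6] = (97/9) / (1/3) = 97/3.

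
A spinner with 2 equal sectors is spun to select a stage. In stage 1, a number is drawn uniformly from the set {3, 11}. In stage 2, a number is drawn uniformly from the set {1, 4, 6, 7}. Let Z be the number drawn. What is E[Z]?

23/4

E[Z | stage 1] = (3+11)/2 = 7.
E[Z | stage 2] = (1+4+6+7)/4 = 9/2.
By the law of total expectation,
E[Z] = (1/2)·(7) + (1/2)·(9/2) = 23/4.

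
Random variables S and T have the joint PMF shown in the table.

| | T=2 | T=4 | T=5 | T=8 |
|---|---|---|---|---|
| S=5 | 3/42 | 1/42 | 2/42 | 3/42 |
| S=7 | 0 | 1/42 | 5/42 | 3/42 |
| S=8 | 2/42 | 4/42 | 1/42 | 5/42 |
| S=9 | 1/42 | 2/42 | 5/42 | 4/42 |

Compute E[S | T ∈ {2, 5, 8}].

P(T ∈ {2, 5, 8}) = 17/21.
Summing S·P(S=x,T=y) over the conditioning event gives 125/21.
E[S | T ∈ {2, 5, 8}] = (125/21) / (17/21) = 125/17.

125/17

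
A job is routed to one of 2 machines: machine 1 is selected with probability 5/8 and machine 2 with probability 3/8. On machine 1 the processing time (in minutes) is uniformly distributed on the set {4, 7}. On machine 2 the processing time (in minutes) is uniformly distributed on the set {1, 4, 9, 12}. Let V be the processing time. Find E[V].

47/8

E[V | machine 1] = (4+7)/2 = 11/2.
E[V | machine 2] = (1+4+9+12)/4 = 13/2.
By the law of total expectation,
E[V] = (5/8)·(11/2) + (3/8)·(13/2) = 47/8.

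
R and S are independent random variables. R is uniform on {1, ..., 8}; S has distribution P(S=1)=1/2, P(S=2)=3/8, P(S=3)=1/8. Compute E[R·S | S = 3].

P(S = 3) = 1/8.
Summing RS·P(x,y) over outcomes with S = 3 gives 27/16.
E[R·S | S = 3] = (27/16) / (1/8) = 27/2.

27/2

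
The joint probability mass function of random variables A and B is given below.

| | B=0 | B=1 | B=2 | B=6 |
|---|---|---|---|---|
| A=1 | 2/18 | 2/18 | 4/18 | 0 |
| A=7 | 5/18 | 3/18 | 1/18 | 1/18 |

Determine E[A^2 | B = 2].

53/5

P(B = 2) = 5/18.
Σ A^2·P over the event = 1·(4/18) + 49·(1/18) = 53/18.
E[A^2 | B = 2] = (53/18) / (5/18) = 53/5.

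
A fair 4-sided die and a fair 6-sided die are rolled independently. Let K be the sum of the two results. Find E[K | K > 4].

62/9

P(K > 4) = 3/4.
Σ over the event: 5·1/6 + 6·1/6 + 7·1/6 + 8·1/8 + 9·1/12 + 10·1/24 = 31/6.
E[K | K > 4] = (31/6) / (3/4) = 62/9.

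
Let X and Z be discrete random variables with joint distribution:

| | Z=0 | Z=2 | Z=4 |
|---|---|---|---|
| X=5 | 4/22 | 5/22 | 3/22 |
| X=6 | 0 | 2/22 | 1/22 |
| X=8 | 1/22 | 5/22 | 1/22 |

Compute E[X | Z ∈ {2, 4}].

P(Z ∈ {2, 4}) = 17/22.
Summing X·P(X=x,Z=y) over the conditioning event gives 53/11.
E[X | Z ∈ {2, 4}] = (53/11) / (17/22) = 106/17.

106/17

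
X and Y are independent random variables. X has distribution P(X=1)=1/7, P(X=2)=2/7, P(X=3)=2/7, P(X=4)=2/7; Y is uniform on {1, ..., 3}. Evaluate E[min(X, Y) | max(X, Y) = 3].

17/9

P(max(X, Y) = 3) = 3/7.
Summing min(X,Y)·P(x,y) over outcomes with max(X, Y) = 3 gives 17/21.
E[min(X, Y) | max(X, Y) = 3] = (17/21) / (3/7) = 17/9.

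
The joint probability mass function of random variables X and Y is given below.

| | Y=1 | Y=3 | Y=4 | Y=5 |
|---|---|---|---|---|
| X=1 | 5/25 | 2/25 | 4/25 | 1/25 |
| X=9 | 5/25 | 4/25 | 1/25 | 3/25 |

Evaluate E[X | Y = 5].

P(Y = 5) = 4/25.
Σ X·P over the event = 1·(1/25) + 9·(3/25) = 28/25.
E[X | Y = 5] = (28/25) / (4/25) = 7.

7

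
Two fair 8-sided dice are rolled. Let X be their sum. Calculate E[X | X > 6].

P(X > 6) = 49/64.
E[X | X > 6] = (253/32) / (49/64) = 506/49.

506/49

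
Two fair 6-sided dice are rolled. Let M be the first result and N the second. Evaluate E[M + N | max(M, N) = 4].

Outcomes with max(M, N) = 4: (1,4), (2,4), (3,4), (4,1), (4,2), (4,3), (4,4), each with probability 1/36.
E[M + N | max(M, N) = 4] = (5 + 6 + 7 + 5 + 6 + 7 + 8) / 7 = 44/7.

44/7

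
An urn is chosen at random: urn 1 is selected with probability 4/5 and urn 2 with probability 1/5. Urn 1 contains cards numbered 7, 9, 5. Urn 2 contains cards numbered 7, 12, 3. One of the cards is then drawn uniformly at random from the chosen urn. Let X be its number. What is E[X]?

E[X | urn 1] = (7+9+5)/3 = 7.
E[X | urn 2] = (7+12+3)/3 = 22/3.
By the law of total expectation,
E[X] = (4/5)·(7) + (1/5)·(22/3) = 106/15.

106/15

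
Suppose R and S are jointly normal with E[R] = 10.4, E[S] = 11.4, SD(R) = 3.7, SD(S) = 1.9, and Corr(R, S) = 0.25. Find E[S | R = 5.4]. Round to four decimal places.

10.7581

For a bivariate normal, E[S | R=x] = μ_S + ρ·(σ_S/σ_R)·(x − μ_R).
E[S | R=5.4] = 11.4 + (0.25)·(1.9/3.7)·(5.4 − (10.4)) = 11.4 + (0.12838)·(-5) = 10.7581.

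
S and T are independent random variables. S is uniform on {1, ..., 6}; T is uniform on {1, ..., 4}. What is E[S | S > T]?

32/7

P(S > T) = 7/12.
Summing S·P(x,y) over outcomes with S > T gives 8/3.
E[S | S > T] = (8/3) / (7/12) = 32/7.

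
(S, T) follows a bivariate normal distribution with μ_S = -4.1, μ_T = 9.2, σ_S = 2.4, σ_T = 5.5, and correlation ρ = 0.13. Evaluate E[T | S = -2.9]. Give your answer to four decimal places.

9.5575

The regression of T on S has slope ρ·σ_T/σ_S and passes through (μ_S, μ_T).
E[T | S=-2.9] = 9.2 + (0.13)·(5.5/2.4)·(-2.9 − (-4.1)) = 9.2 + (0.29792)·(1.2) = 9.5575.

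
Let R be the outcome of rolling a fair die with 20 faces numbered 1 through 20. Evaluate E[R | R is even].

Given R is even, R is equally likely to be any of {2, 4, 6, 8, 10, 12, 14, 16, 18, 20}.
E[R | R is even] = (2 + 4 + 6 + 8 + 10 + 12 + 14 + 16 + 18 + 20) / 10 = 11.

11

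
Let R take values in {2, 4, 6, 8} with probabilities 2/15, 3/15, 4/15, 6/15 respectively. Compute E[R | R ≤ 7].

P(R ≤ 7) = 3/5.
Σ over the event: 2·2/15 + 4·1/5 + 6·4/15 = 8/3.
E[R | R ≤ 7] = (8/3) / (3/5) = 40/9.

40/9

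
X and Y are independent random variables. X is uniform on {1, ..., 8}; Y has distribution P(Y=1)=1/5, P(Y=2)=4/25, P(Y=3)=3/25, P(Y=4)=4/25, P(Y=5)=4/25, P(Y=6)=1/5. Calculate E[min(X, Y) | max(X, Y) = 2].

P(max(X, Y) = 2) = 13/200.
Summing min(X,Y)·P(x,y) over outcomes with max(X, Y) = 2 gives 17/200.
E[min(X, Y) | max(X, Y) = 2] = (17/200) / (13/200) = 17/13.

17/13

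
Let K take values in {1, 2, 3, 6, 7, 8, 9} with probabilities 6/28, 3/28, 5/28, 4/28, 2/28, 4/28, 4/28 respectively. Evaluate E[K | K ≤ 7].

P(K ≤ 7) = 5/7.
Σ over the event: 1·3/14 + 2·3/28 + 3·5/28 + 6·1/7 + 7·1/14 = 65/28.
E[K | K ≤ 7] = (65/28) / (5/7) = 13/4.

13/4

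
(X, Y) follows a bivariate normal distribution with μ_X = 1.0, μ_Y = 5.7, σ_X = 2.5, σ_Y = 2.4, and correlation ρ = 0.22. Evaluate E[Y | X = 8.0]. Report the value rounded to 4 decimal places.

The regression of Y on X has slope ρ·σ_Y/σ_X and passes through (μ_X, μ_Y).
E[Y | X=8.0] = 5.7 + (0.22)·(2.4/2.5)·(8.0 − (1.0)) = 5.7 + (0.2112)·(7) = 7.1784.

7.1784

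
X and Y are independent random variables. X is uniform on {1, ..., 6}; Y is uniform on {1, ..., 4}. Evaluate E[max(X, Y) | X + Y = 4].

Outcomes with X + Y = 4: (1,3), (2,2), (3,1), each with probability 1/24.
E[max(X, Y) | X + Y = 4] = (3 + 2 + 3) / 3 = 8/3.

8/3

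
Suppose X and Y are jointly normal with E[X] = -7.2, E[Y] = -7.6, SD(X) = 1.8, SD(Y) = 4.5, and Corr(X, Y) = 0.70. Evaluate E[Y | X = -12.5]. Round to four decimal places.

-16.8750

For a bivariate normal, E[Y | X=x] = μ_Y + ρ·(σ_Y/σ_X)·(x − μ_X).
E[Y | X=-12.5] = -7.6 + (0.70)·(4.5/1.8)·(-12.5 − (-7.2)) = -7.6 + (1.75)·(-5.3) = -16.8750.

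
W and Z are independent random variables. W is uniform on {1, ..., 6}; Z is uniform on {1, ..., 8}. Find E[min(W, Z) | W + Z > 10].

Outcomes with W + Z > 10: (3,8), (4,7), (4,8), (5,6), (5,7), (5,8), (6,5), (6,6), (6,7), (6,8), each with probability 1/48.
E[min(W, Z) | W + Z > 10] = (3 + 4 + 4 + 5 + 5 + 5 + 5 + 6 + 6 + 6) / 10 = 49/10.

49/10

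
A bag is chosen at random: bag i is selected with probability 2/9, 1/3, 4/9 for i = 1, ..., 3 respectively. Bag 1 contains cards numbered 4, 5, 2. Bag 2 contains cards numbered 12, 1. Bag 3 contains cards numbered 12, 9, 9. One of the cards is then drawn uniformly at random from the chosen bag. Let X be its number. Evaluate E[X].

E[X | bag 1] = (4+5+2)/3 = 11/3.
E[X | bag 2] = (12+1)/2 = 13/2.
E[X | bag 3] = (12+9+9)/3 = 10.
E[X] = (2/9)·(11/3) + (1/3)·(13/2) + (4/9)·(10) = 401/54.

401/54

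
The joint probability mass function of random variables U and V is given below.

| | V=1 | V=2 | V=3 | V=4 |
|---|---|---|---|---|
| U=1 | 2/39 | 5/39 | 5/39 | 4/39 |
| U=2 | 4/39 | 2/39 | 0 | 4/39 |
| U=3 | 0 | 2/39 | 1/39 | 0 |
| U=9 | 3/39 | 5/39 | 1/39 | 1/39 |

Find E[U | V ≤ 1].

37/9

P(V ≤ 1) = 3/13.
Σ U·P over the event = 1·(2/39) + 2·(4/39) + 9·(3/39) = 37/39.
E[U | V ≤ 1] = (37/39) / (3/13) = 37/9.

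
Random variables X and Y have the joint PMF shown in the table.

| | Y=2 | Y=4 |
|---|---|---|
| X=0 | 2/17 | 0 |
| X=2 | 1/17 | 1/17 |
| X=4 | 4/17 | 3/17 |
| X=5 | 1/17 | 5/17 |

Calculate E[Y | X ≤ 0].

2

P(X ≤ 0) = 2/17.
Σ Y·P over the event = 2·(2/17) = 4/17.
E[Y | X ≤ 0] = (4/17) / (2/17) = 2.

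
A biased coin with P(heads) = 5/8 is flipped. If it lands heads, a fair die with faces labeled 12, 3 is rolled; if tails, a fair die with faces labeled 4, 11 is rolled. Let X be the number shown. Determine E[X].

E[X | heads] = (12+3)/2 = 15/2.
E[X | tails] = (4+11)/2 = 15/2.
E[X] = (5/8)·(15/2) + (3/8)·(15/2) = 15/2.

15/2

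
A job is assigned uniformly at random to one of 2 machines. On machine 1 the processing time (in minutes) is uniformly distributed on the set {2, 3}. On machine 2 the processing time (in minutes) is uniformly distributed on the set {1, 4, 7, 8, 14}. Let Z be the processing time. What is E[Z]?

E[Z | machine 1] = (2+3)/2 = 5/2.
E[Z | machine 2] = (1+4+7+8+14)/5 = 34/5.
E[Z] = (1/2)·(5/2) + (1/2)·(34/5) = 93/20.

93/20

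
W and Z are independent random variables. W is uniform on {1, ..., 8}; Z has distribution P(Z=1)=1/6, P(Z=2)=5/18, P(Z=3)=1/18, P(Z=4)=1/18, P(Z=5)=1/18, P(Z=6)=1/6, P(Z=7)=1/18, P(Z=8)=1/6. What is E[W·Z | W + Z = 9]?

P(W + Z = 9) = 1/8.
Summing WZ·P(x,y) over outcomes with W + Z = 9 gives 61/36.
E[W·Z | W + Z = 9] = (61/36) / (1/8) = 122/9.

122/9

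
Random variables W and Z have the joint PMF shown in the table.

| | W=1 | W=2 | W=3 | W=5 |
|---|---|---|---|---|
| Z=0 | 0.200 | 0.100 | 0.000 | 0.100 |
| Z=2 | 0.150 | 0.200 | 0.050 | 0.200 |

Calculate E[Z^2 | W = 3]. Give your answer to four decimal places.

P(W = 3) = 0.050.
Σ Z^2·P over the event = 4·(0.050) = 0.200.
E[Z^2 | W = 3] = (0.200) / (0.050) = 4.0000.

4.0000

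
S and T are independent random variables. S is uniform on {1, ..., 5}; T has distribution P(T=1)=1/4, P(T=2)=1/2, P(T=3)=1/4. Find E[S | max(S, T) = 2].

P(max(S, T) = 2) = 1/4.
Summing S·P(x,y) over outcomes with max(S, T) = 2 gives 2/5.
E[S | max(S, T) = 2] = (2/5) / (1/4) = 8/5.

8/5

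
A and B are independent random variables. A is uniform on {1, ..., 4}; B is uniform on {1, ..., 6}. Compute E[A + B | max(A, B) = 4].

44/7

Outcomes with max(A, B) = 4: (1,4), (2,4), (3,4), (4,1), (4,2), (4,3), (4,4), each with probability 1/24.
E[A + B | max(A, B) = 4] = (5 + 6 + 7 + 5 + 6 + 7 + 8) / 7 = 44/7.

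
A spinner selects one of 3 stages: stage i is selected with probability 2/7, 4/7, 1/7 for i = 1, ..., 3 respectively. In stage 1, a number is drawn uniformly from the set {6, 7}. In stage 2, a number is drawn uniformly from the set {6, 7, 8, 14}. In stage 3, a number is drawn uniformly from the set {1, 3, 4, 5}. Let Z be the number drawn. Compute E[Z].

205/28

E[Z | stage 1] = (6+7)/2 = 13/2.
E[Z | stage 2] = (6+7+8+14)/4 = 35/4.
E[Z | stage 3] = (1+3+4+5)/4 = 13/4.
E[Z] = (2/7)·(13/2) + (4/7)·(35/4) + (1/7)·(13/4) = 205/28.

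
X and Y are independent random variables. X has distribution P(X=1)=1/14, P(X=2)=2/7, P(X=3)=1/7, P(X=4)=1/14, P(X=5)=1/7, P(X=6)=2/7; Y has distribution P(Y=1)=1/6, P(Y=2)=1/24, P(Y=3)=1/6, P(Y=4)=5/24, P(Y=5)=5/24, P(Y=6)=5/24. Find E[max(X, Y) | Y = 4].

33/7

P(Y = 4) = 5/24.
Summing max(X,Y)·P(x,y) over outcomes with Y = 4 gives 55/56.
E[max(X, Y) | Y = 4] = (55/56) / (5/24) = 33/7.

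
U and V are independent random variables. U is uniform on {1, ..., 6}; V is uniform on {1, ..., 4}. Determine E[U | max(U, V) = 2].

Outcomes with max(U, V) = 2: (1,2), (2,1), (2,2), each with probability 1/24.
E[U | max(U, V) = 2] = (1 + 2 + 2) / 3 = 5/3.

5/3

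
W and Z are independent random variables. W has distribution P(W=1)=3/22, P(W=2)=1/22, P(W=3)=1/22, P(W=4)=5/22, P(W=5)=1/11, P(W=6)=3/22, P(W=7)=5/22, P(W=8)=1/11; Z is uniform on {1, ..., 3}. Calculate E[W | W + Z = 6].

P(W + Z = 6) = 4/33.
Summing W·P(x,y) over outcomes with W + Z = 6 gives 1/2.
E[W | W + Z = 6] = (1/2) / (4/33) = 33/8.

33/8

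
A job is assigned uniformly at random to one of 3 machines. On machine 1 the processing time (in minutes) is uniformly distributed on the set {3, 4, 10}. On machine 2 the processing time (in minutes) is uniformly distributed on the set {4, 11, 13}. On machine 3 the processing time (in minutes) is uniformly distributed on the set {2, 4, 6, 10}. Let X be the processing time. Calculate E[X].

E[X | machine 1] = (3+4+10)/3 = 17/3.
E[X | machine 2] = (4+11+13)/3 = 28/3.
E[X | machine 3] = (2+4+6+10)/4 = 11/2.
By the law of total expectation,
E[X] = (1/3)·(17/3) + (1/3)·(28/3) + (1/3)·(11/2) = 41/6.

41/6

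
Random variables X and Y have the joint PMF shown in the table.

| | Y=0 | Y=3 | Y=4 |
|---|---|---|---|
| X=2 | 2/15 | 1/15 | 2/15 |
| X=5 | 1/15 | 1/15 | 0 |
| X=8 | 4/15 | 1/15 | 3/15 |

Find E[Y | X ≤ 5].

2

P(X ≤ 5) = 7/15.
Σ Y·P over the event = 0·(2/15) + 3·(1/15) + 4·(2/15) + 0·(1/15) + 3·(1/15) = 14/15.
E[Y | X ≤ 5] = (14/15) / (7/15) = 2.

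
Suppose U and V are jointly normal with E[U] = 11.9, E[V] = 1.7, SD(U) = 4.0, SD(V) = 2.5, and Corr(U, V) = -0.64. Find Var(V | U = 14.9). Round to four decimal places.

For a bivariate normal, Var(V | U=x) = σ_V²(1 − ρ²).
Var(V | U=14.9) = (2.5)²·(1 − (-0.64)²) = 6.25·0.5904 = 3.6900.

3.6900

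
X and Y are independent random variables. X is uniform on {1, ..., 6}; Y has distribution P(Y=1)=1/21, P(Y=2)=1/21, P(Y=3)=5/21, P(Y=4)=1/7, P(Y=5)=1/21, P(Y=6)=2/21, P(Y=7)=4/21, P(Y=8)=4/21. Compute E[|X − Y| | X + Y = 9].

73/19

P(X + Y = 9) = 19/126.
Summing |X−Y|·P(x,y) over outcomes with X + Y = 9 gives 73/126.
E[|X − Y| | X + Y = 9] = (73/126) / (19/126) = 73/19.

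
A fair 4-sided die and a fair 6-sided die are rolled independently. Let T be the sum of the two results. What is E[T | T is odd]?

P(T is odd) = 1/2.
Σ over the event: 3·1/12 + 5·1/6 + 7·1/6 + 9·1/12 = 3.
E[T | T is odd] = (3) / (1/2) = 6.

6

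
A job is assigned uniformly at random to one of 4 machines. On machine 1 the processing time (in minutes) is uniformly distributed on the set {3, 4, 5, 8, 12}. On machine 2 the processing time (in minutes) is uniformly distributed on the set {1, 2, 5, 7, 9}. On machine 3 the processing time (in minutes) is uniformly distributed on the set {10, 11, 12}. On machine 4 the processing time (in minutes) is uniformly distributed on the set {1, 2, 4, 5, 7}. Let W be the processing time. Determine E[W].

13/2

E[W | machine 1] = (3+4+5+8+12)/5 = 32/5.
E[W | machine 2] = (1+2+5+7+9)/5 = 24/5.
E[W | machine 3] = (10+11+12)/3 = 11.
E[W | machine 4] = (1+2+4+5+7)/5 = 19/5.
E[W] = (1/4)·(32/5) + (1/4)·(24/5) + (1/4)·(11) + (1/4)·(19/5) = 13/2.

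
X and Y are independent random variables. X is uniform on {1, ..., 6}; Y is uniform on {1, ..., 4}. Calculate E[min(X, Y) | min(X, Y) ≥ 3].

P(min(X, Y) ≥ 3) = 1/3.
Summing min(X,Y)·P(x,y) over outcomes with min(X, Y) ≥ 3 gives 9/8.
E[min(X, Y) | min(X, Y) ≥ 3] = (9/8) / (1/3) = 27/8.

27/8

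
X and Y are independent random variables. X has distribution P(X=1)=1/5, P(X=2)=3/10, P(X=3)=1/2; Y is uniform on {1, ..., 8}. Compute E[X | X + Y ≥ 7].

P(X + Y ≥ 7) = 43/80.
Summing X·P(x,y) over outcomes with X + Y ≥ 7 gives 21/16.
E[X | X + Y ≥ 7] = (21/16) / (43/80) = 105/43.

105/43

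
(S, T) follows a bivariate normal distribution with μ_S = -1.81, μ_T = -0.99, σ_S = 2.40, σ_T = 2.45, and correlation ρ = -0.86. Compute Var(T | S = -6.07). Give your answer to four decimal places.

1.5631

Var(T | S=x) = (1 − ρ²)·σ_T².
Var(T | S=-6.07) = (2.45)²·(1 − (-0.86)²) = 6.0025·0.2604 = 1.5631.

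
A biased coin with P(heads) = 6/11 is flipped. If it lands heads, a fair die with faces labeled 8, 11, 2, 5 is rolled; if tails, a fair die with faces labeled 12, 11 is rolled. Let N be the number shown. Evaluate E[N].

E[N | heads] = (8+11+2+5)/4 = 13/2.
E[N | tails] = (12+11)/2 = 23/2.
By the law of total expectation,
E[N] = (6/11)·(13/2) + (5/11)·(23/2) = 193/22.

193/22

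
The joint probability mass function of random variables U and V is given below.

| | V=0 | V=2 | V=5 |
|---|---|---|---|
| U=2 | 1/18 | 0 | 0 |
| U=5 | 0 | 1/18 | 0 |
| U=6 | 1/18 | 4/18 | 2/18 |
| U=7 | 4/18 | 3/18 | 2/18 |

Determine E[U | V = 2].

P(V = 2) = 4/9.
Σ U·P over the event = 5·(1/18) + 6·(4/18) + 7·(3/18) = 25/9.
E[U | V = 2] = (25/9) / (4/9) = 25/4.

25/4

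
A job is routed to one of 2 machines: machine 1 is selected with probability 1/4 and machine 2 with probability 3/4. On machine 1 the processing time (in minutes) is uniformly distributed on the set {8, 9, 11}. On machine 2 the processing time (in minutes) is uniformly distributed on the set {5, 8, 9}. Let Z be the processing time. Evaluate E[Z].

E[Z | machine 1] = (8+9+11)/3 = 28/3.
E[Z | machine 2] = (5+8+9)/3 = 22/3.
By the law of total expectation,
E[Z] = (1/4)·(28/3) + (3/4)·(22/3) = 47/6.

47/6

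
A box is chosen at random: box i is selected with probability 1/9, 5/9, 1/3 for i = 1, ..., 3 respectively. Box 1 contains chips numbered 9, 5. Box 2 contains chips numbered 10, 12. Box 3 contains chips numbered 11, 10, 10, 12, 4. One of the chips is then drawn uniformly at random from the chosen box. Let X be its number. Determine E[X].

451/45

E[X | box 1] = (9+5)/2 = 7.
E[X | box 2] = (10+12)/2 = 11.
E[X | box 3] = (11+10+10+12+4)/5 = 47/5.
E[X] = (1/9)·(7) + (5/9)·(11) + (1/3)·(47/5) = 451/45.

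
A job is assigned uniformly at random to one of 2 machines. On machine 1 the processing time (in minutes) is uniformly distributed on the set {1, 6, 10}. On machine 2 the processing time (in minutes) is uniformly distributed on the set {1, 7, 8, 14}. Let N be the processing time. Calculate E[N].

E[N | machine 1] = (1+6+10)/3 = 17/3.
E[N | machine 2] = (1+7+8+14)/4 = 15/2.
By the law of total expectation,
E[N] = (1/2)·(17/3) + (1/2)·(15/2) = 79/12.

79/12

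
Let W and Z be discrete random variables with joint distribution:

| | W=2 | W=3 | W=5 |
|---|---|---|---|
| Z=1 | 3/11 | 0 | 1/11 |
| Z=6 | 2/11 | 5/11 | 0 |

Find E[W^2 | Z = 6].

P(Z = 6) = 7/11.
Σ W^2·P over the event = 4·(2/11) + 9·(5/11) = 53/11.
E[W^2 | Z = 6] = (53/11) / (7/11) = 53/7.

53/7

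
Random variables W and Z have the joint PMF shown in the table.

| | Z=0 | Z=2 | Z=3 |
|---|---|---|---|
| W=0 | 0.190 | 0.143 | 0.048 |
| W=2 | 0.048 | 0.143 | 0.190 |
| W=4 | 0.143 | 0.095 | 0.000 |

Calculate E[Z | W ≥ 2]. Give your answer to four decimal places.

P(W ≥ 2) = 0.619.
Σ Z·P over the event = 0·(0.048) + 2·(0.143) + 3·(0.190) + 0·(0.143) + 2·(0.095) = 1.046.
E[Z | W ≥ 2] = (1.046) / (0.619) = 1.6898.

1.6898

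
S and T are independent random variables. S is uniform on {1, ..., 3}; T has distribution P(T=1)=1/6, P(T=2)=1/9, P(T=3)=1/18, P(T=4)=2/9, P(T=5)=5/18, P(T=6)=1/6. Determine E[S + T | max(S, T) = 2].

P(max(S, T) = 2) = 7/54.
Summing (S+T)·P(x,y) over outcomes with max(S, T) = 2 gives 23/54.
E[S + T | max(S, T) = 2] = (23/54) / (7/54) = 23/7.

23/7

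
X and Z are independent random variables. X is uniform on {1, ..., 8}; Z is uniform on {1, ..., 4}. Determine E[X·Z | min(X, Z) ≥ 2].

15

P(min(X, Z) ≥ 2) = 21/32.
Summing XZ·P(x,y) over outcomes with min(X, Z) ≥ 2 gives 315/32.
E[X·Z | min(X, Z) ≥ 2] = (315/32) / (21/32) = 15.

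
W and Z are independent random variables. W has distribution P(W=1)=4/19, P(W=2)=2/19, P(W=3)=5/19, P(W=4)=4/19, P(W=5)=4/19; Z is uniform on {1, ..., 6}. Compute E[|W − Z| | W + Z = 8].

26/15

P(W + Z = 8) = 5/38.
Summing |W−Z|·P(x,y) over outcomes with W + Z = 8 gives 13/57.
E[|W − Z| | W + Z = 8] = (13/57) / (5/38) = 26/15.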